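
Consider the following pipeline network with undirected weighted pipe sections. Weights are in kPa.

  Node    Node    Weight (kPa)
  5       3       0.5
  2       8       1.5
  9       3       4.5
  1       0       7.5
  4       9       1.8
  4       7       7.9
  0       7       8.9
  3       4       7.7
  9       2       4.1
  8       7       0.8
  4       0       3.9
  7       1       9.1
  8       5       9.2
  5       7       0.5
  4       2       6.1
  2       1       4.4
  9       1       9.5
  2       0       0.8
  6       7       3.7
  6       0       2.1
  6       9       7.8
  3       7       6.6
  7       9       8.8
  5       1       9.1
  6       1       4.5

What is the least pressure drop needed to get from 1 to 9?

8.5 kPa

Enumerating some paths:
1–6–0–2–9: 4.5+2.1+0.8+4.1 = 11.5
1–2–0–4–9: 4.4+0.8+3.9+1.8 = 10.9
1–9: 9.5 = 9.5
1–2–9: 4.4+4.1 = 8.5
Cheapest is 1–2–9 at 8.5 kPa.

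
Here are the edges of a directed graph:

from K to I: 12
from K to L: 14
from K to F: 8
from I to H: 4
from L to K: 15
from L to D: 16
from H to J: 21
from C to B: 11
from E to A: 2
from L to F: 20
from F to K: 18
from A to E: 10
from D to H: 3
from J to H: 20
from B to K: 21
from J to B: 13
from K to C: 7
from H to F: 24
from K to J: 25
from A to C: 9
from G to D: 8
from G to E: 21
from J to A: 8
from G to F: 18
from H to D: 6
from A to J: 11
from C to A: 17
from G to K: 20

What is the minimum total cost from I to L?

Running Dijkstra from I:
I: 0
H: 4  (via I)
D: 10  (via H)
J: 25  (via H)
F: 28  (via H)
A: 33  (via J)
B: 38  (via J)
C: 42  (via A)
E: 43  (via A)
K: 46  (via F)
L: 60  (via K)
Shortest route: I → H → F → K → L = 60.

60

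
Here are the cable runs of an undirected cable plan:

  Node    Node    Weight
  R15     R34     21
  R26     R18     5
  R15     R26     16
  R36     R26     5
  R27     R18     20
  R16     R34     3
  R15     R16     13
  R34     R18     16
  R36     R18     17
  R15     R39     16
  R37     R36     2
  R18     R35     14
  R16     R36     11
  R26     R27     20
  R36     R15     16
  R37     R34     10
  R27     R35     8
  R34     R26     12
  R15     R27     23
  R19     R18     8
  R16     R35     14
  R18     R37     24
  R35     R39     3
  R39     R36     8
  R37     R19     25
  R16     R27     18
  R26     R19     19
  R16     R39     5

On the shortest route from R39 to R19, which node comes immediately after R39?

Enumerating some paths:
R39 - R35 - R18 - R19: 3+14+8 = 25
R39 - R36 - R26 - R19: 8+5+19 = 32
R39 - R36 - R26 - R18 - R19: 8+5+5+8 = 26
The minimum is 25 via R39 - R35 - R18 - R19.
So from R39 the first move is to R35.

R35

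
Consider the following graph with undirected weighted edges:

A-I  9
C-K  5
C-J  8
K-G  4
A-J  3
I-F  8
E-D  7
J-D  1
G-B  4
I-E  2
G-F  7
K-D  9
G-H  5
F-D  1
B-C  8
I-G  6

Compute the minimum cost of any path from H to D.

Compare a few routes:
H → G → I → F → D: 5+6+8+1 = 20
H → G → F → D: 5+7+1 = 13
H → G → K → D: 5+4+9 = 18
Cheapest is H → G → F → D at 13.

13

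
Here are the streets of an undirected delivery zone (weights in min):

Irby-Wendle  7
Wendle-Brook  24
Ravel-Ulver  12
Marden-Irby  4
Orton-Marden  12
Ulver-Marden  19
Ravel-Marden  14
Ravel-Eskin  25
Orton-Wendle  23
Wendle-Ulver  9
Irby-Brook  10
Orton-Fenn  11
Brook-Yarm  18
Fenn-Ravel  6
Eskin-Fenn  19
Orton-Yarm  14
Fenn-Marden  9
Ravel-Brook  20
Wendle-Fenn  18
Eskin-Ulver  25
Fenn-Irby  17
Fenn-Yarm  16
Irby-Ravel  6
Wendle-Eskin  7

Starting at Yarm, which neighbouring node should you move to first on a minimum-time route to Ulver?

Compare a few routes:
Yarm → Fenn → Ravel → Ulver: 16+6+12 = 34
Yarm → Fenn → Wendle → Ulver: 16+18+9 = 43
Yarm → Fenn → Marden → Ulver: 16+9+19 = 44
Yarm → Orton → Fenn → Ravel → Ulver: 14+11+6+12 = 43
The minimum is 34 min via Yarm → Fenn → Ravel → Ulver.
So from Yarm the first move is to Fenn.

Fenn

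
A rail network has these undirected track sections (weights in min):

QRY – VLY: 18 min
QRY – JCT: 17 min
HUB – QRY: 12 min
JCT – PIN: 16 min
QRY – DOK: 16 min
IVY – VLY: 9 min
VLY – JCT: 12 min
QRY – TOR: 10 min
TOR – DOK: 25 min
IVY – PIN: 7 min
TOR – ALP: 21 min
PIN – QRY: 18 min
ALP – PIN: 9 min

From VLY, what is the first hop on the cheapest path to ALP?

Candidate routes:
VLY–IVY–PIN–ALP: 9+7+9 = 25
VLY–JCT–PIN–ALP: 12+16+9 = 37
VLY–QRY–PIN–ALP: 18+18+9 = 45
The minimum is 25 min via VLY–IVY–PIN–ALP.
So from VLY the first move is to IVY.

IVY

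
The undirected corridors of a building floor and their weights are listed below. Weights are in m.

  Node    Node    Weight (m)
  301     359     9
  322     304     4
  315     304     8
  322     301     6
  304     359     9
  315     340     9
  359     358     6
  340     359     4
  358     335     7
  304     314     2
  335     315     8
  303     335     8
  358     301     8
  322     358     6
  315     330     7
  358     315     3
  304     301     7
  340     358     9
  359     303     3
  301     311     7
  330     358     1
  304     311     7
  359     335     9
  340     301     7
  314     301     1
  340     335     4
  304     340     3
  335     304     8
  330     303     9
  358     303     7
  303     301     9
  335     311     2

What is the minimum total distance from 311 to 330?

Compare a few routes:
311 → 335 → 315 → 358 → 330: 2+8+3+1 = 14
311 → 301 → 358 → 330: 7+8+1 = 16
311 → 335 → 358 → 330: 2+7+1 = 10
The minimum is 10 m via 311 → 335 → 358 → 330.

10 m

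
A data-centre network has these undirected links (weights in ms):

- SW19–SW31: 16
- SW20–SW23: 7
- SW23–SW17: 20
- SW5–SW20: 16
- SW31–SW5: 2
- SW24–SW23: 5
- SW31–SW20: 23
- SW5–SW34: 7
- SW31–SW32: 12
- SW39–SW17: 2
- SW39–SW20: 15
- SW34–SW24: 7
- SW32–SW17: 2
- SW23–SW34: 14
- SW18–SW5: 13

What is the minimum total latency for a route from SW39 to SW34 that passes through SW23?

34 ms

Shortest SW39→SW23: SW39–SW17–SW23 = 22
Best SW23 to SW34: SW23–SW24–SW34 costing 12
Total via SW23: 22 + 12 = 34 ms.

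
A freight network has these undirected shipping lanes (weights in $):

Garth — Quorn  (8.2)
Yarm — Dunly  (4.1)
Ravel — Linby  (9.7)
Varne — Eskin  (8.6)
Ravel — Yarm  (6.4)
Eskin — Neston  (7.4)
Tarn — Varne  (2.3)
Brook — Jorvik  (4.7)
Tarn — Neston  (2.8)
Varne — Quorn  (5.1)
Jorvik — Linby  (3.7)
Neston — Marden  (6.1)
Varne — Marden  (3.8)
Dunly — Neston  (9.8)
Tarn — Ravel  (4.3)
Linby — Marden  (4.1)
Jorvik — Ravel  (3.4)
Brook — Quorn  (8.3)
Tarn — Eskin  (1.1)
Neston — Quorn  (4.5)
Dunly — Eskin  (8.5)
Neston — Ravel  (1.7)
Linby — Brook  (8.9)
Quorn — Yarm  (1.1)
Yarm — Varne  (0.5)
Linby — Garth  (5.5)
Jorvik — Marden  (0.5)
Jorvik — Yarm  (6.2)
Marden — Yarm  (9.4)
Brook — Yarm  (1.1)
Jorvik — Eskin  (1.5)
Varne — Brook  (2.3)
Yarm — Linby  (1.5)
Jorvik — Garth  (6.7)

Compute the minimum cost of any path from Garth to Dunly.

Candidate routes:
Garth → Linby → Yarm → Dunly: 5.5+1.5+4.1 = 11.1
Garth → Quorn → Yarm → Dunly: 8.2+1.1+4.1 = 13.4
Garth → Jorvik → Marden → Varne → Yarm → Dunly: 6.7+0.5+3.8+0.5+4.1 = 15.6
Cheapest is Garth → Linby → Yarm → Dunly at $11.1.

$11.1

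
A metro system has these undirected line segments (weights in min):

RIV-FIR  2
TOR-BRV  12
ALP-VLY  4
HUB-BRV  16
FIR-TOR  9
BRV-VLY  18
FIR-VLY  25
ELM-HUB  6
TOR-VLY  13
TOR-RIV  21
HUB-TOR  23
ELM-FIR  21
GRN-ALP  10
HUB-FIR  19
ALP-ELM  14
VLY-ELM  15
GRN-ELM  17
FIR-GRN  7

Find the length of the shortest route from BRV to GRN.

28 min

Compare a few routes:
BRV–VLY–ALP–GRN: 18+4+10 = 32
BRV–TOR–FIR–GRN: 12+9+7 = 28
The minimum is 28 min via BRV–TOR–FIR–GRN.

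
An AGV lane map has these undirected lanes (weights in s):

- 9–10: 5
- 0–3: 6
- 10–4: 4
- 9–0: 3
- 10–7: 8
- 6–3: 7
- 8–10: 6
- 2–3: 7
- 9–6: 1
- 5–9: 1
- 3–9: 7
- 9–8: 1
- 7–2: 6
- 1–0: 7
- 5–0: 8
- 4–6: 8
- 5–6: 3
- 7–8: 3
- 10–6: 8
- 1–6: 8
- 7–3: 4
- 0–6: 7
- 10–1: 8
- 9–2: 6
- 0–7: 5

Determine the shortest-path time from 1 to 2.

Settle nodes by increasing distance from 1:
1: 0
0: 7  (via 1)
6: 8  (via 1)
10: 8  (via 1)
9: 9  (via 6)
5: 10  (via 9)
8: 10  (via 9)
4: 12  (via 10)
7: 12  (via 0)
3: 13  (via 0)
2: 15  (via 9)
Shortest route: 1 → 6 → 9 → 2 = 15 s.

15 s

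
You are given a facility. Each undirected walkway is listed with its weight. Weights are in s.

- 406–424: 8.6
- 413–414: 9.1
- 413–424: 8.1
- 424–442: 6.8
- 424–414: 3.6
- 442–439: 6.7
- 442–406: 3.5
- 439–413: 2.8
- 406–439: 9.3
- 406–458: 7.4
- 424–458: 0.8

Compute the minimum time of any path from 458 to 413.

8.9 s

Shortest distances from 458:
458: 0
424: 0.8  (via 458)
414: 4.4  (via 424)
406: 7.4  (via 458)
442: 7.6  (via 424)
413: 8.9  (via 424)
Shortest route: 458–424–413 = 8.9 s.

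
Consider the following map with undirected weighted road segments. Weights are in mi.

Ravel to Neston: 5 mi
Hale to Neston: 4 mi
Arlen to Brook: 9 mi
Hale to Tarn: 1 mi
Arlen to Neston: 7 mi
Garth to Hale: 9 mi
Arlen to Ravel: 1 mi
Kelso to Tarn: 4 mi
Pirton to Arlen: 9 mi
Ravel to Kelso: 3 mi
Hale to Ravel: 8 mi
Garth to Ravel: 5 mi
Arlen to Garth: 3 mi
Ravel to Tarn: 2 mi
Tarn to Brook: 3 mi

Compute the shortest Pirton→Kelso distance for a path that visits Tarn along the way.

16 mi

Shortest Pirton→Tarn: Pirton → Arlen → Ravel → Tarn = 12
Best Tarn to Kelso: Tarn → Kelso costing 4
Total via Tarn: 12 + 4 = 16 mi.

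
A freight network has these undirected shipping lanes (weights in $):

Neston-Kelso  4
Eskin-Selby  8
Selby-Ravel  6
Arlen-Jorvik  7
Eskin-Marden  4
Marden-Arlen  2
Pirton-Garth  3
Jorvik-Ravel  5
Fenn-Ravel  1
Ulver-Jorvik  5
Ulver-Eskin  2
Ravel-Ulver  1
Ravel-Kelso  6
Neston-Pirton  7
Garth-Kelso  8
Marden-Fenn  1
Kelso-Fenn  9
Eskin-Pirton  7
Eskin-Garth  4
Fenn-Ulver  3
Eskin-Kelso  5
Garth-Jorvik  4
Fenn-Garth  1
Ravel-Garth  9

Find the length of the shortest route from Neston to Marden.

Settle nodes by increasing distance from Neston:
Neston: 0
Kelso: 4  (via Neston)
Pirton: 7  (via Neston)
Eskin: 9  (via Kelso)
Garth: 10  (via Pirton)
Ravel: 10  (via Kelso)
Fenn: 11  (via Garth)
Ulver: 11  (via Eskin)
Marden: 12  (via Fenn)
Shortest route: Neston–Pirton–Garth–Fenn–Marden = $12.

$12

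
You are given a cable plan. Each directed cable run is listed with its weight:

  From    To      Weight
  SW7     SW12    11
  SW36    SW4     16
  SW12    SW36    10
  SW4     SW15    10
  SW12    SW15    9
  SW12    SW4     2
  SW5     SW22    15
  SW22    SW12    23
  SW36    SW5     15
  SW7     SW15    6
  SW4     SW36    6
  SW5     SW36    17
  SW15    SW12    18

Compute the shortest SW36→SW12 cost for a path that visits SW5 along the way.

53

Shortest SW36→SW5: SW36 → SW5 = 15
Shortest SW5→SW12: SW5 → SW22 → SW12 = 38
Total via SW5: 15 + 38 = 53.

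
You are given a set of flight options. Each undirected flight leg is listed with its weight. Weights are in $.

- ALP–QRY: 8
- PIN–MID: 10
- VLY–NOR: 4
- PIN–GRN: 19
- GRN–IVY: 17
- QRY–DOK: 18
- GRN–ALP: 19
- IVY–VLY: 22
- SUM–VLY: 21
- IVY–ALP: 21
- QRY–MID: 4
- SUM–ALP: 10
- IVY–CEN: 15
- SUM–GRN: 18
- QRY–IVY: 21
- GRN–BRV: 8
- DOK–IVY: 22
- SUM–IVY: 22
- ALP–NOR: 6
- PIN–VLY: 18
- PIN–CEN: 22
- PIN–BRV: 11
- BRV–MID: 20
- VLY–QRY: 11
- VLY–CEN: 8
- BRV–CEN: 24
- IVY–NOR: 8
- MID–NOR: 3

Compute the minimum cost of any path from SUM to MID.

Shortest distances from SUM:
SUM: 0
ALP: 10  (via SUM)
NOR: 16  (via ALP)
GRN: 18  (via SUM)
QRY: 18  (via ALP)
MID: 19  (via NOR)
Shortest route: SUM → ALP → NOR → MID = $19.

$19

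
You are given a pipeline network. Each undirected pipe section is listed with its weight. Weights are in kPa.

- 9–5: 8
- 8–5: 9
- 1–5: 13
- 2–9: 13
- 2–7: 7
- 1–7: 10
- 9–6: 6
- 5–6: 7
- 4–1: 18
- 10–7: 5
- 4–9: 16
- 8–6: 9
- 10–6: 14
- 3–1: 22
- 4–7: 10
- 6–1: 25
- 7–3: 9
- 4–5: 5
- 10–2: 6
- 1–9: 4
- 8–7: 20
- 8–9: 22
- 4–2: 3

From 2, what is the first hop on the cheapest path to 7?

7

Candidate routes:
2 - 10 - 7: 6+5 = 11
2 - 7: 7 = 7
2 - 4 - 7: 3+10 = 13
Cheapest is 2 - 7 at 7 kPa.
So from 2 the first move is to 7.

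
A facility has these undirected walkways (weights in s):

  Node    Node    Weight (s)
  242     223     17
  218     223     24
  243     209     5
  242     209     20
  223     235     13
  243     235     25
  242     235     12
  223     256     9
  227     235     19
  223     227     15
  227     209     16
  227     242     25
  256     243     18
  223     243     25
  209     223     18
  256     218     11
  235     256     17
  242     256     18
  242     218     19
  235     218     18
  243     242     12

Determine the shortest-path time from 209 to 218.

34 s

Running Dijkstra from 209:
209: 0
243: 5  (via 209)
227: 16  (via 209)
242: 17  (via 243)
223: 18  (via 209)
256: 23  (via 243)
235: 29  (via 242)
218: 34  (via 256)
Shortest route: 209–243–256–218 = 34 s.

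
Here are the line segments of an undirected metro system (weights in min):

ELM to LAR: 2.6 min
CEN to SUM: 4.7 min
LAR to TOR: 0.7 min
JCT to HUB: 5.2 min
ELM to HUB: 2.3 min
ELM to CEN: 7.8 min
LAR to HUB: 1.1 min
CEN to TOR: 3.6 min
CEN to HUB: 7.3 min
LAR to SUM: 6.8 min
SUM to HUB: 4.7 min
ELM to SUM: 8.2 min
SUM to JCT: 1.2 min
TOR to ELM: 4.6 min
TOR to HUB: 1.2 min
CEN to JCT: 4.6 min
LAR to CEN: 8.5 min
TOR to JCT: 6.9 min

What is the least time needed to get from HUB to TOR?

Settle nodes by increasing distance from HUB:
HUB: 0
LAR: 1.1  (via HUB)
TOR: 1.2  (via HUB)
Shortest route: HUB → TOR = 1.2 min.

1.2 min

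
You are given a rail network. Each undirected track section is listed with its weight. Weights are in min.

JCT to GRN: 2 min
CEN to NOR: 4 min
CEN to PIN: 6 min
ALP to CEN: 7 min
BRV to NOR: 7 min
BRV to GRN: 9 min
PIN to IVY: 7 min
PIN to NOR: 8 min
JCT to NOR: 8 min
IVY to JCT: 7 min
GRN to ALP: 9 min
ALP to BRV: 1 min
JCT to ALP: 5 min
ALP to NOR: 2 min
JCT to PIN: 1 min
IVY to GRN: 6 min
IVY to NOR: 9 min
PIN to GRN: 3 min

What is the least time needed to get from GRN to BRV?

8 min

Settle nodes by increasing distance from GRN:
GRN: 0
JCT: 2  (via GRN)
PIN: 3  (via GRN)
IVY: 6  (via GRN)
ALP: 7  (via JCT)
BRV: 8  (via ALP)
Shortest route: GRN–JCT–ALP–BRV = 8 min.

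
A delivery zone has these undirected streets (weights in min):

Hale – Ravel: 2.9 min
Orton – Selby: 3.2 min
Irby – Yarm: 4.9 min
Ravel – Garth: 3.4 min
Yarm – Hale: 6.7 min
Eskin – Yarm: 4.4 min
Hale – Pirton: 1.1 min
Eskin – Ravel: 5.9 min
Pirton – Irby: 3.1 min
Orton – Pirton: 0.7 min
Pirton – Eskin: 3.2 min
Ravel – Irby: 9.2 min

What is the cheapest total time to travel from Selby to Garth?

11.3 min

Compare a few routes:
Selby–Orton–Pirton–Eskin–Yarm–Hale–Ravel–Garth: 3.2+0.7+3.2+4.4+6.7+2.9+3.4 = 24.5
Selby–Orton–Pirton–Hale–Ravel–Garth: 3.2+0.7+1.1+2.9+3.4 = 11.3
Selby–Orton–Pirton–Irby–Ravel–Garth: 3.2+0.7+3.1+9.2+3.4 = 19.6
Selby–Orton–Pirton–Eskin–Ravel–Garth: 3.2+0.7+3.2+5.9+3.4 = 16.4
Cheapest is Selby–Orton–Pirton–Hale–Ravel–Garth at 11.3 min.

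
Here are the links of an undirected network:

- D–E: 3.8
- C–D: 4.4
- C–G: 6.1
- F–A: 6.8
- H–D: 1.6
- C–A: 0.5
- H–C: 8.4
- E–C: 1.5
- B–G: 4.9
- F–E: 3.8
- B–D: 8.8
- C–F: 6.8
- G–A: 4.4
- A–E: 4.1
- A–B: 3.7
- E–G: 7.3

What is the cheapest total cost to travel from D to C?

4.4

Enumerating some paths:
D → C: 4.4 = 4.4
D → E → C: 3.8+1.5 = 5.3
The minimum is 4.4 via D → C.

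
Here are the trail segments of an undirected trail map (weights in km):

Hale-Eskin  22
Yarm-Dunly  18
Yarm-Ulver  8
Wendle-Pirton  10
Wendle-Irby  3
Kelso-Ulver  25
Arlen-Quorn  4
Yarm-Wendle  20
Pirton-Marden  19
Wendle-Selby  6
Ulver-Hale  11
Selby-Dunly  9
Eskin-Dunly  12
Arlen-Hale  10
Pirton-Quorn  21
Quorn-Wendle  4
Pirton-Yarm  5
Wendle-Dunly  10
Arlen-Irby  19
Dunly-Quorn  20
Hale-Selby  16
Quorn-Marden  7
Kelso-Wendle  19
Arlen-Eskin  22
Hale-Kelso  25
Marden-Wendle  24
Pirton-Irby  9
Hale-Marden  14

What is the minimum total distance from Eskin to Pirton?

32 km

Settle nodes by increasing distance from Eskin:
Eskin: 0
Dunly: 12  (via Eskin)
Selby: 21  (via Dunly)
Wendle: 22  (via Dunly)
Arlen: 22  (via Eskin)
Hale: 22  (via Eskin)
Irby: 25  (via Wendle)
Quorn: 26  (via Wendle)
Yarm: 30  (via Dunly)
Pirton: 32  (via Wendle)
Shortest route: Eskin → Dunly → Wendle → Pirton = 32 km.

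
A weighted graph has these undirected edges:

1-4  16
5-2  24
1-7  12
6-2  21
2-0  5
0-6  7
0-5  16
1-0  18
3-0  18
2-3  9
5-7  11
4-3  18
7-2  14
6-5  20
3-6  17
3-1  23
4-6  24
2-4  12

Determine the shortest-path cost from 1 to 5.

Shortest distances from 1:
1: 0
7: 12  (via 1)
4: 16  (via 1)
0: 18  (via 1)
2: 23  (via 0)
3: 23  (via 1)
5: 23  (via 7)
Shortest route: 1–7–5 = 23.

23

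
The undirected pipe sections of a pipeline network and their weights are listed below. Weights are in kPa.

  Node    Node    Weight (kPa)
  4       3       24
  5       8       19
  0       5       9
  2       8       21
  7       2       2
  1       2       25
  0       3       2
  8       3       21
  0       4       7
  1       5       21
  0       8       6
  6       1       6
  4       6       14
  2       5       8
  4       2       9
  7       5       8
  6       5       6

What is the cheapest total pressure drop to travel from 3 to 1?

Enumerating some paths:
3 - 0 - 5 - 6 - 1: 2+9+6+6 = 23
3 - 0 - 4 - 6 - 1: 2+7+14+6 = 29
Cheapest is 3 - 0 - 5 - 6 - 1 at 23 kPa.

23 kPa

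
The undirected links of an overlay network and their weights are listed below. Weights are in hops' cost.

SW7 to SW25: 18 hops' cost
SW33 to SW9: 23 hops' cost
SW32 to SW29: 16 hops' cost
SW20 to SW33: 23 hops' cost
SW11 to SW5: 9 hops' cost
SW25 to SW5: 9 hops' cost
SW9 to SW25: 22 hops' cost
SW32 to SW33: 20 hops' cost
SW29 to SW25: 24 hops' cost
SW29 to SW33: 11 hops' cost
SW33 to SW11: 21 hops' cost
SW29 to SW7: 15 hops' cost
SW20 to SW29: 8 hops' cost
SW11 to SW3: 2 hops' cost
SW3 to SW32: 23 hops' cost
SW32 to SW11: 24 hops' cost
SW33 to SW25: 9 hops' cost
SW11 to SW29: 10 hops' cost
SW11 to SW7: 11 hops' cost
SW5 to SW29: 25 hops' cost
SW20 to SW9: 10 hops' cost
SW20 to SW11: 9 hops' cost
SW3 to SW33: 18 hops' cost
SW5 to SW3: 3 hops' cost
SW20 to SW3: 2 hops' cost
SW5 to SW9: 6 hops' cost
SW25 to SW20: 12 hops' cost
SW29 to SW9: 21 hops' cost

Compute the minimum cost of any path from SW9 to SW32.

Compare a few routes:
SW9–SW20–SW3–SW32: 10+2+23 = 35
SW9–SW5–SW3–SW32: 6+3+23 = 32
SW9–SW20–SW29–SW32: 10+8+16 = 34
Cheapest is SW9–SW5–SW3–SW32 at 32 hops' cost.

32 hops' cost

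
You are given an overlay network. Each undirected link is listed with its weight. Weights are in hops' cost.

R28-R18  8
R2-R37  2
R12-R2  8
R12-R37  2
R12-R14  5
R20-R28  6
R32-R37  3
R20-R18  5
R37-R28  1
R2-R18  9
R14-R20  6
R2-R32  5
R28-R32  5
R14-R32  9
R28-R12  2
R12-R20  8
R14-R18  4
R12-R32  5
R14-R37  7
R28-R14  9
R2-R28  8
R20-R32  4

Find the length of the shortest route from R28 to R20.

6 hops' cost

Settle nodes by increasing distance from R28:
R28: 0
R37: 1  (via R28)
R12: 2  (via R28)
R2: 3  (via R37)
R32: 4  (via R37)
R20: 6  (via R28)
Shortest route: R28 → R20 = 6 hops' cost.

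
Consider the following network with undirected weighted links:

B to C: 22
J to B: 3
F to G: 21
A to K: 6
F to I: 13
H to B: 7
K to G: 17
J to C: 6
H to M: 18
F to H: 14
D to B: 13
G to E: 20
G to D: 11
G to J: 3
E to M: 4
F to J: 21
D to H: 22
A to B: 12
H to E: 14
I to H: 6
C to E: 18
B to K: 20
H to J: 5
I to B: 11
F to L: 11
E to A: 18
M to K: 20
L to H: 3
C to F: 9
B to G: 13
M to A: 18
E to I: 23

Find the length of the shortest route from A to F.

Compare a few routes:
A - B - J - C - F: 12+3+6+9 = 30
A - B - H - F: 12+7+14 = 33
The minimum is 30 via A - B - J - C - F.

30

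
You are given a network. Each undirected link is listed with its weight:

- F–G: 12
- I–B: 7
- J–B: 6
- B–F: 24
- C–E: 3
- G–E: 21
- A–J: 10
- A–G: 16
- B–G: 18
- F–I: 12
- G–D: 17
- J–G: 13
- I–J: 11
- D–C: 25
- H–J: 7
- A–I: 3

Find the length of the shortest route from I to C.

43

Running Dijkstra from I:
I: 0
A: 3  (via I)
B: 7  (via I)
J: 11  (via I)
F: 12  (via I)
H: 18  (via J)
G: 19  (via A)
D: 36  (via G)
E: 40  (via G)
C: 43  (via E)
Shortest route: I–A–G–E–C = 43.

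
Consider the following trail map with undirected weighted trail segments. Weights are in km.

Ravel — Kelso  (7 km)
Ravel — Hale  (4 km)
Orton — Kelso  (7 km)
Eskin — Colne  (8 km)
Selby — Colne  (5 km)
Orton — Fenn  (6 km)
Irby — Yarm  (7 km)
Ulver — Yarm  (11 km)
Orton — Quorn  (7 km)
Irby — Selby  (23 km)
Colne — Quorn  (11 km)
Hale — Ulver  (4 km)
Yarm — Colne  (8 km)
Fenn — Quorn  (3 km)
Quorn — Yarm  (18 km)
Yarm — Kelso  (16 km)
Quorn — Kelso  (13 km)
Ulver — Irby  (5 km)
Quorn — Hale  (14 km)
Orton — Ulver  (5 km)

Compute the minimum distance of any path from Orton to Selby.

Running Dijkstra from Orton:
Orton: 0
Ulver: 5  (via Orton)
Fenn: 6  (via Orton)
Kelso: 7  (via Orton)
Quorn: 7  (via Orton)
Hale: 9  (via Ulver)
Irby: 10  (via Ulver)
Ravel: 13  (via Hale)
Yarm: 16  (via Ulver)
Colne: 18  (via Quorn)
Selby: 23  (via Colne)
Shortest route: Orton–Quorn–Colne–Selby = 23 km.

23 km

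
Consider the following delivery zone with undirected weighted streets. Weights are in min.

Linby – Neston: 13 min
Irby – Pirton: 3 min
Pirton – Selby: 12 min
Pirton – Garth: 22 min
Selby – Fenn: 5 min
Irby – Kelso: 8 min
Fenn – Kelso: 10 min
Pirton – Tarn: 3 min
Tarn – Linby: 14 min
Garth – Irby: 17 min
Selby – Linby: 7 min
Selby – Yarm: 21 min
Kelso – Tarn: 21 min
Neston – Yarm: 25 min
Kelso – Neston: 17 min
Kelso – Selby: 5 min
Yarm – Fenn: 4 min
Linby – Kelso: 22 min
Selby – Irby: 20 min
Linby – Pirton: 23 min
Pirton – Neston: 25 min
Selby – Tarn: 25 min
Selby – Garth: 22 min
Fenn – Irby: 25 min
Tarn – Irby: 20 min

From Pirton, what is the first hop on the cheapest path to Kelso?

Irby

Enumerating some paths:
Pirton → Tarn → Kelso: 3+21 = 24
Pirton → Selby → Kelso: 12+5 = 17
Pirton → Irby → Kelso: 3+8 = 11
Pirton → Selby → Fenn → Kelso: 12+5+10 = 27
Cheapest is Pirton → Irby → Kelso at 11 min.
So from Pirton the first move is to Irby.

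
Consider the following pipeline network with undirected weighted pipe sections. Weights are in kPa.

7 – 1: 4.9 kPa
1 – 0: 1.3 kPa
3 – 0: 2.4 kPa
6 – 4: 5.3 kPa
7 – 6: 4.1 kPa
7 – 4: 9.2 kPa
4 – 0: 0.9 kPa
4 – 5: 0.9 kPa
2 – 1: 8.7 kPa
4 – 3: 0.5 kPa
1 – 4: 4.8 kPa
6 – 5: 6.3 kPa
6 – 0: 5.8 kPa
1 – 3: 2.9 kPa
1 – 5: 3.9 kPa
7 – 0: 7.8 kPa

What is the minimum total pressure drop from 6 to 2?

Settle nodes by increasing distance from 6:
6: 0
7: 4.1  (via 6)
4: 5.3  (via 6)
0: 5.8  (via 6)
3: 5.8  (via 4)
5: 6.2  (via 4)
1: 7.1  (via 0)
2: 15.8  (via 1)
Shortest route: 6 → 0 → 1 → 2 = 15.8 kPa.

15.8 kPa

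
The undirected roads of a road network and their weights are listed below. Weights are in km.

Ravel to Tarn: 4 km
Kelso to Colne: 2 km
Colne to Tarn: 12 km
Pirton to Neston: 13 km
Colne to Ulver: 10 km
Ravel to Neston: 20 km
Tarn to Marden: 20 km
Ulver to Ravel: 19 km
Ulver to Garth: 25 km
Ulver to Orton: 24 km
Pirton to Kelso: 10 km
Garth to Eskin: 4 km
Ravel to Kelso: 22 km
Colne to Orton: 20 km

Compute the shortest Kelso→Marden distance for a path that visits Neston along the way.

Shortest Kelso→Neston: Kelso → Pirton → Neston = 23
Shortest Neston→Marden: Neston → Ravel → Tarn → Marden = 44
Total via Neston: 23 + 44 = 67 km.

67 km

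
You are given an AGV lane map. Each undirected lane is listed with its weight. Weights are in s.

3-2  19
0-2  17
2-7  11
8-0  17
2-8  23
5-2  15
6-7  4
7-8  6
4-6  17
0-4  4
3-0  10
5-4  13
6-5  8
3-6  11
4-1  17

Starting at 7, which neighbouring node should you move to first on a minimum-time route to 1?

6

Enumerating some paths:
7 → 6 → 5 → 4 → 1: 4+8+13+17 = 42
7 → 6 → 4 → 1: 4+17+17 = 38
7 → 8 → 0 → 4 → 1: 6+17+4+17 = 44
Cheapest is 7 → 6 → 4 → 1 at 38 s.
So from 7 the first move is to 6.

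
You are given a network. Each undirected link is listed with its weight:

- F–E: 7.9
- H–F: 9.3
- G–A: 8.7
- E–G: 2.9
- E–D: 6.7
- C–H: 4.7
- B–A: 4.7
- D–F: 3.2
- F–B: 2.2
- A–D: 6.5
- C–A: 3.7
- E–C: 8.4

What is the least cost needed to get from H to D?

Enumerating some paths:
H → C → A → B → F → D: 4.7+3.7+4.7+2.2+3.2 = 18.5
H → C → E → D: 4.7+8.4+6.7 = 19.8
H → F → D: 9.3+3.2 = 12.5
H → C → A → D: 4.7+3.7+6.5 = 14.9
The minimum is 12.5 via H → F → D.

12.5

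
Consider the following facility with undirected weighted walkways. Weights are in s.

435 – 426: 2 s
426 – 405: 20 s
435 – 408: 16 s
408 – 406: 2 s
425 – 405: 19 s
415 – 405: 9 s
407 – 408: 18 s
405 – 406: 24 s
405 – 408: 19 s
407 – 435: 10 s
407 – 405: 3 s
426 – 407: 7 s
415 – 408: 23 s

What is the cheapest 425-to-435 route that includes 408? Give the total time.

54 s

Shortest 425→408: 425 → 405 → 408 = 38
Best 408 to 435: 408 → 435 costing 16
Total via 408: 38 + 16 = 54 s.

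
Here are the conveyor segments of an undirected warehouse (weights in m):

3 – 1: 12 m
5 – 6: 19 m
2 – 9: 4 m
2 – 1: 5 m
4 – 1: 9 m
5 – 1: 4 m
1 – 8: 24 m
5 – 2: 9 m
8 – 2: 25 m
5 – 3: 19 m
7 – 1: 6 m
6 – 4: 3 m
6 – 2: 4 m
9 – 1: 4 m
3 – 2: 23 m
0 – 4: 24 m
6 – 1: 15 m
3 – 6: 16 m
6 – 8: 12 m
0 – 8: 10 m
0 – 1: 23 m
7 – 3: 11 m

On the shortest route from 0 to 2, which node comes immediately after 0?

Enumerating some paths:
0 → 8 → 6 → 2: 10+12+4 = 26
0 → 1 → 2: 23+5 = 28
0 → 4 → 6 → 2: 24+3+4 = 31
The minimum is 26 m via 0 → 8 → 6 → 2.
So from 0 the first move is to 8.

8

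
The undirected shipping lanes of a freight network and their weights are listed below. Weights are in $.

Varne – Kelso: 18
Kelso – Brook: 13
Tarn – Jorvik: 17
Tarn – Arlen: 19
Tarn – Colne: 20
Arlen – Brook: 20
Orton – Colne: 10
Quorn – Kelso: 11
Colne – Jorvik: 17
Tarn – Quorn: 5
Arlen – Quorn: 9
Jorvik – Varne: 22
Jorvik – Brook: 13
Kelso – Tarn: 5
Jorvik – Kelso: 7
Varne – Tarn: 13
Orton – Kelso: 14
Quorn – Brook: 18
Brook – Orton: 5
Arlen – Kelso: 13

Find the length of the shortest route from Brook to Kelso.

Shortest distances from Brook:
Brook: 0
Orton: 5  (via Brook)
Jorvik: 13  (via Brook)
Kelso: 13  (via Brook)
Shortest route: Brook → Kelso = $13.

$13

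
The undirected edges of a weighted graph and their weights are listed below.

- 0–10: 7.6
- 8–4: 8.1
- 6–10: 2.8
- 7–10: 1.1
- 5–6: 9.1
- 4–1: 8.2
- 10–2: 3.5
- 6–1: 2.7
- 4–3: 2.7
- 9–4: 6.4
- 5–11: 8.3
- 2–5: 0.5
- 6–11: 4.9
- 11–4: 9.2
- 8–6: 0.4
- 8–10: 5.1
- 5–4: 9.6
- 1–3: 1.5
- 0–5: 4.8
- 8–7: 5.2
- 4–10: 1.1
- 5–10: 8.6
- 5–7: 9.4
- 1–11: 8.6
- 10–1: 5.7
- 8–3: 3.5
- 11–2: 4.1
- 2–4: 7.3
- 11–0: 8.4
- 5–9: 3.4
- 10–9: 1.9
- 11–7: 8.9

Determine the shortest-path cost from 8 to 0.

Candidate routes:
8 - 6 - 10 - 2 - 5 - 0: 0.4+2.8+3.5+0.5+4.8 = 12
8 - 10 - 0: 5.1+7.6 = 12.7
8 - 6 - 10 - 0: 0.4+2.8+7.6 = 10.8
Cheapest is 8 - 6 - 10 - 0 at 10.8.

10.8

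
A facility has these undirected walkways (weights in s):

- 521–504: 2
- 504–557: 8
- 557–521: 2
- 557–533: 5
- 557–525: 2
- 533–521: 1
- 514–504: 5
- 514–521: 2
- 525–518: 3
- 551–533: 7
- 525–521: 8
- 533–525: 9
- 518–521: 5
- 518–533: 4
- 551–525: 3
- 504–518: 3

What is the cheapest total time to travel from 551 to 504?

Enumerating some paths:
551–533–521–504: 7+1+2 = 10
551–525–518–504: 3+3+3 = 9
551–525–557–533–521–504: 3+2+5+1+2 = 13
Cheapest is 551–525–518–504 at 9 s.

9 s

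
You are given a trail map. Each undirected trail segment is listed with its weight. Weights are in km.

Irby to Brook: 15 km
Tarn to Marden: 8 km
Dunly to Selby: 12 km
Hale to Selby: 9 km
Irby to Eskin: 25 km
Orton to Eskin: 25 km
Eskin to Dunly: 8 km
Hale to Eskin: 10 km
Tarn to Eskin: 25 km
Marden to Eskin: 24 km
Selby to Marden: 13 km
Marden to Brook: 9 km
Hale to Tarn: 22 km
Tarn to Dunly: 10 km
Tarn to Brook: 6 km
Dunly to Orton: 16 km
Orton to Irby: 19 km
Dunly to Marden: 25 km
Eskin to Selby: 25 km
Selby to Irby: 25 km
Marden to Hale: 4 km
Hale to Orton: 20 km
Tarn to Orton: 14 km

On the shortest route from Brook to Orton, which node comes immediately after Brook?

Compare a few routes:
Brook - Marden - Hale - Orton: 9+4+20 = 33
Brook - Tarn - Orton: 6+14 = 20
Brook - Marden - Tarn - Orton: 9+8+14 = 31
Brook - Tarn - Dunly - Orton: 6+10+16 = 32
Cheapest is Brook - Tarn - Orton at 20 km.
So from Brook the first move is to Tarn.

Tarn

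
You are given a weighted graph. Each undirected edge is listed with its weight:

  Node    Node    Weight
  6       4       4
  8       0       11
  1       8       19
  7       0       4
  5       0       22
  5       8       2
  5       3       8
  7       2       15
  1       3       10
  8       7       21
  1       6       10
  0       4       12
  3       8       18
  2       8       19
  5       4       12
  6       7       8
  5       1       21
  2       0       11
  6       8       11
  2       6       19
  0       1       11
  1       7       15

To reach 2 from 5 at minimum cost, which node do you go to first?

Candidate routes:
5–8–2: 2+19 = 21
5–8–0–2: 2+11+11 = 24
The minimum is 21 via 5–8–2.
So from 5 the first move is to 8.

8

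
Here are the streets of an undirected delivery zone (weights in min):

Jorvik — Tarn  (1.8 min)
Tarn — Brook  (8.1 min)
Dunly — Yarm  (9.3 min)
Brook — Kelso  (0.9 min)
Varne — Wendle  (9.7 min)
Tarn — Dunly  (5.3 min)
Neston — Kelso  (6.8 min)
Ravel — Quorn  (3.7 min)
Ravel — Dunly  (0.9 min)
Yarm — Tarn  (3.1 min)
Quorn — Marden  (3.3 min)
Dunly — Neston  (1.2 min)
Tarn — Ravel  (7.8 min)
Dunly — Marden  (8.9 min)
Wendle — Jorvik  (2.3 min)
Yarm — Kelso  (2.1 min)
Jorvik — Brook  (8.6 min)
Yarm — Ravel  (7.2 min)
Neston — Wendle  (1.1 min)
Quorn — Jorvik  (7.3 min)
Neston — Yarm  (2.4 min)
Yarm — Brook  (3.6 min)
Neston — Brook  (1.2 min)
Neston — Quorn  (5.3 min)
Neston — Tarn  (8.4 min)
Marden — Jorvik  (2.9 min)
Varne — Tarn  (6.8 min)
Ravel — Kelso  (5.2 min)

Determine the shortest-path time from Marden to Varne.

11.5 min

Settle nodes by increasing distance from Marden:
Marden: 0
Jorvik: 2.9  (via Marden)
Quorn: 3.3  (via Marden)
Tarn: 4.7  (via Jorvik)
Wendle: 5.2  (via Jorvik)
Neston: 6.3  (via Wendle)
Ravel: 7  (via Quorn)
Brook: 7.5  (via Neston)
Dunly: 7.5  (via Neston)
Yarm: 7.8  (via Tarn)
Kelso: 8.4  (via Brook)
Varne: 11.5  (via Tarn)
Shortest route: Marden → Jorvik → Tarn → Varne = 11.5 min.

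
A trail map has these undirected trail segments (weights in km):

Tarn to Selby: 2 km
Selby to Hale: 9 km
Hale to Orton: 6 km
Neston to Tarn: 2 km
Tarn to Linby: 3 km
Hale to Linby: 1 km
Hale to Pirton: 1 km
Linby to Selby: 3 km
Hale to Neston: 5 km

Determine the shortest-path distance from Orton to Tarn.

10 km

Enumerating some paths:
Orton–Hale–Neston–Tarn: 6+5+2 = 13
Orton–Hale–Selby–Tarn: 6+9+2 = 17
Orton–Hale–Linby–Tarn: 6+1+3 = 10
Orton–Hale–Linby–Selby–Tarn: 6+1+3+2 = 12
Cheapest is Orton–Hale–Linby–Tarn at 10 km.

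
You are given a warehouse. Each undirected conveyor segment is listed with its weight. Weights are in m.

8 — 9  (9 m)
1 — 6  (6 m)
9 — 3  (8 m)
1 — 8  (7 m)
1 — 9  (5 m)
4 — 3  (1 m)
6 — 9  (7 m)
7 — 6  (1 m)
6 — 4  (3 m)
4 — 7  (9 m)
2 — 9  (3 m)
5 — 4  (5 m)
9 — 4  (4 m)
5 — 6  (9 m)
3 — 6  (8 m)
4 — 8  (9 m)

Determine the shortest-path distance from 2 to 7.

11 m

Shortest distances from 2:
2: 0
9: 3  (via 2)
4: 7  (via 9)
1: 8  (via 9)
3: 8  (via 4)
6: 10  (via 9)
7: 11  (via 6)
Shortest route: 2 → 9 → 6 → 7 = 11 m.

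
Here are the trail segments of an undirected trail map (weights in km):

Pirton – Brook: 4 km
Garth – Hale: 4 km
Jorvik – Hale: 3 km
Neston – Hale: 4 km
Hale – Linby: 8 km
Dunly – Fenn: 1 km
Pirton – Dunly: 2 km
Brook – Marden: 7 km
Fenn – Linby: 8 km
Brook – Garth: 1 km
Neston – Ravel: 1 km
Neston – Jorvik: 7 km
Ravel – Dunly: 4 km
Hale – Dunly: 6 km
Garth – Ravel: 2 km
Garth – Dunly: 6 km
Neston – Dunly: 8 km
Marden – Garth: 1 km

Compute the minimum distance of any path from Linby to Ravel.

13 km

Candidate routes:
Linby–Hale–Garth–Ravel: 8+4+2 = 14
Linby–Fenn–Dunly–Ravel: 8+1+4 = 13
Linby–Fenn–Dunly–Neston–Ravel: 8+1+8+1 = 18
Linby–Fenn–Dunly–Garth–Ravel: 8+1+6+2 = 17
Cheapest is Linby–Fenn–Dunly–Ravel at 13 km.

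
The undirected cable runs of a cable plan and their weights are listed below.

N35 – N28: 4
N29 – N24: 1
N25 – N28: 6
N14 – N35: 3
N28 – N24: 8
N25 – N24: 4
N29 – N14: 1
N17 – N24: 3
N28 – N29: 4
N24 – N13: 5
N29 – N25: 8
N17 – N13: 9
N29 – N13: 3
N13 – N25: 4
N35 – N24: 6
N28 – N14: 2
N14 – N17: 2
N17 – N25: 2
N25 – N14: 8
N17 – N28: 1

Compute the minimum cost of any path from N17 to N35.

5

Compare a few routes:
N17–N28–N35: 1+4 = 5
N17–N28–N14–N35: 1+2+3 = 6
Cheapest is N17–N28–N35 at 5.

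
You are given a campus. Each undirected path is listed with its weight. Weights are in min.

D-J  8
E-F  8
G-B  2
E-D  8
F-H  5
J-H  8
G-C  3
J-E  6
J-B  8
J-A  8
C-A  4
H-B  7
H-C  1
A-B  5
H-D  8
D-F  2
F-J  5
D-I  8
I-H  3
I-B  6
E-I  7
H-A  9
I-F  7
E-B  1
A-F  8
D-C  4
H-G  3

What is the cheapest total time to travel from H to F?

5 min

Enumerating some paths:
H–F: 5 = 5
H–C–D–F: 1+4+2 = 7
Cheapest is H–F at 5 min.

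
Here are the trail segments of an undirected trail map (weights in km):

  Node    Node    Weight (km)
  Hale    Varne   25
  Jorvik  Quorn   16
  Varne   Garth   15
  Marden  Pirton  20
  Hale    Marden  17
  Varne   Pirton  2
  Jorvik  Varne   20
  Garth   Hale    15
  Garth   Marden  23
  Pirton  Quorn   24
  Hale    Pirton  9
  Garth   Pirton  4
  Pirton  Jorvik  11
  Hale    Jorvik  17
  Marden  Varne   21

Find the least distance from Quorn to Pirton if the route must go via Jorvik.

27 km

Shortest Quorn→Jorvik: Quorn–Jorvik = 16
Best Jorvik to Pirton: Jorvik–Pirton costing 11
Total via Jorvik: 16 + 11 = 27 km.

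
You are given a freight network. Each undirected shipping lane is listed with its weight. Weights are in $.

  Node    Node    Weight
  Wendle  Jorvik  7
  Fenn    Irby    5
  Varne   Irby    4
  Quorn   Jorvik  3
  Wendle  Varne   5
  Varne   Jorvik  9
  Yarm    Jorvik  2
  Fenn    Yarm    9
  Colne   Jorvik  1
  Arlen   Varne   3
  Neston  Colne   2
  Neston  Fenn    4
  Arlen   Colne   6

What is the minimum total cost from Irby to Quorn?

$15

Running Dijkstra from Irby:
Irby: 0
Varne: 4  (via Irby)
Fenn: 5  (via Irby)
Arlen: 7  (via Varne)
Wendle: 9  (via Varne)
Neston: 9  (via Fenn)
Colne: 11  (via Neston)
Jorvik: 12  (via Colne)
Yarm: 14  (via Fenn)
Quorn: 15  (via Jorvik)
Shortest route: Irby → Fenn → Neston → Colne → Jorvik → Quorn = $15.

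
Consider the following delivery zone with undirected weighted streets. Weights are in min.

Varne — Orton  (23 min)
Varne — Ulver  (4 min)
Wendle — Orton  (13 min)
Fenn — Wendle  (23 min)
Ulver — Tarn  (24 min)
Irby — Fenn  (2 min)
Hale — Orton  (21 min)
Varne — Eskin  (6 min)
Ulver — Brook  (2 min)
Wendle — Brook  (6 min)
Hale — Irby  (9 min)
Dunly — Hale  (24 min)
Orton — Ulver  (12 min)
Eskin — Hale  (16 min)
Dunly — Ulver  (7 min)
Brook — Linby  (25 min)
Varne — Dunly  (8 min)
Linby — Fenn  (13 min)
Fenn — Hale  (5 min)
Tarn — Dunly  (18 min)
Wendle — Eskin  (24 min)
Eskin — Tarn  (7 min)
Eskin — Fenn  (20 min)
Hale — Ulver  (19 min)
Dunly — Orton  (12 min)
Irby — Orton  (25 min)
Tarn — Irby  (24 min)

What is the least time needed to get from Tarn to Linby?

Compare a few routes:
Tarn - Irby - Fenn - Linby: 24+2+13 = 39
Tarn - Eskin - Varne - Ulver - Brook - Linby: 7+6+4+2+25 = 44
Tarn - Eskin - Hale - Fenn - Linby: 7+16+5+13 = 41
Tarn - Eskin - Fenn - Linby: 7+20+13 = 40
The minimum is 39 min via Tarn - Irby - Fenn - Linby.

39 min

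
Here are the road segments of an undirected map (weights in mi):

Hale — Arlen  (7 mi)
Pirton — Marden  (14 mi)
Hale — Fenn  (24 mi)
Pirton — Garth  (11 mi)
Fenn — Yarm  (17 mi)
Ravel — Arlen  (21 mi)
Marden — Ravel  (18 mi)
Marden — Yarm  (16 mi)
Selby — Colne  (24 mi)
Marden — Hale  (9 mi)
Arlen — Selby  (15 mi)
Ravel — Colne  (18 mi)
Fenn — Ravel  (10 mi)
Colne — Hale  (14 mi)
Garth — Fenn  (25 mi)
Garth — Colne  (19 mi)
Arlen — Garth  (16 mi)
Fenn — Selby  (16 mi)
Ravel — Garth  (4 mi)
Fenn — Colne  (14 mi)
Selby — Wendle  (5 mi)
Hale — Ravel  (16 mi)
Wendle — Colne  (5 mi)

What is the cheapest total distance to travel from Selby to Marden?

Compare a few routes:
Selby - Arlen - Hale - Marden: 15+7+9 = 31
Selby - Wendle - Colne - Hale - Marden: 5+5+14+9 = 33
Cheapest is Selby - Arlen - Hale - Marden at 31 mi.

31 mi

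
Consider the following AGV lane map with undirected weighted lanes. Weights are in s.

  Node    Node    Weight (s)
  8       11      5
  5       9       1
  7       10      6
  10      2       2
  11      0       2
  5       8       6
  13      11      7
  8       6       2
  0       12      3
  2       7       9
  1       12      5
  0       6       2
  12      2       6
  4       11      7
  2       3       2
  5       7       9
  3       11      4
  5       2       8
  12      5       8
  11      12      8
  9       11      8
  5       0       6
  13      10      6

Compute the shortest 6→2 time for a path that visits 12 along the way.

Best 6 to 12: 6–0–12 costing 5
Shortest 12→2: 12–2 = 6
Total via 12: 5 + 6 = 11 s.

11 s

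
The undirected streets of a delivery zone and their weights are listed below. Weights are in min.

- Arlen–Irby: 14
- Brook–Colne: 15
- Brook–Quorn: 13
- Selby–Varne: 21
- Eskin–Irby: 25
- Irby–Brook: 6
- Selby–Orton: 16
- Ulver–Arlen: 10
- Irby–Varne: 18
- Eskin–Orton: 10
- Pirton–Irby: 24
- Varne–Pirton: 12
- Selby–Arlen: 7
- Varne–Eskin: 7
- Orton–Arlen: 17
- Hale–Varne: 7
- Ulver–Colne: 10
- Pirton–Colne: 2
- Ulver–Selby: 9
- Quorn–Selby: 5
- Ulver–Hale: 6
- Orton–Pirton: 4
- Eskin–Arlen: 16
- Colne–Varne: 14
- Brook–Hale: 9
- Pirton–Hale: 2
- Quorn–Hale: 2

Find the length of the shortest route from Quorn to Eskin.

Shortest distances from Quorn:
Quorn: 0
Hale: 2  (via Quorn)
Pirton: 4  (via Hale)
Selby: 5  (via Quorn)
Colne: 6  (via Pirton)
Ulver: 8  (via Hale)
Orton: 8  (via Pirton)
Varne: 9  (via Hale)
Brook: 11  (via Hale)
Arlen: 12  (via Selby)
Eskin: 16  (via Varne)
Shortest route: Quorn–Hale–Varne–Eskin = 16 min.

16 min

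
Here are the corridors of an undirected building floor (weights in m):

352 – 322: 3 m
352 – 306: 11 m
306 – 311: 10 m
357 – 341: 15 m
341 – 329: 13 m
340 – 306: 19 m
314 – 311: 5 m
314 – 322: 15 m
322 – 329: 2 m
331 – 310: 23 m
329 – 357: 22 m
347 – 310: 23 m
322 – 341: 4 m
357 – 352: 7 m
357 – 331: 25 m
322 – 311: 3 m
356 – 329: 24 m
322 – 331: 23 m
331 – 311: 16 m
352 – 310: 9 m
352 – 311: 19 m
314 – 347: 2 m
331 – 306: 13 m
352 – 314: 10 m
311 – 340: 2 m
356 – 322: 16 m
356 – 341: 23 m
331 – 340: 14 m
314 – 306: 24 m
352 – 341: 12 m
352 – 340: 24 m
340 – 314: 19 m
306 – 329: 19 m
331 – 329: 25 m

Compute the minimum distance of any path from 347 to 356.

26 m

Candidate routes:
347 - 314 - 311 - 322 - 356: 2+5+3+16 = 26
347 - 314 - 352 - 322 - 356: 2+10+3+16 = 31
Cheapest is 347 - 314 - 311 - 322 - 356 at 26 m.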